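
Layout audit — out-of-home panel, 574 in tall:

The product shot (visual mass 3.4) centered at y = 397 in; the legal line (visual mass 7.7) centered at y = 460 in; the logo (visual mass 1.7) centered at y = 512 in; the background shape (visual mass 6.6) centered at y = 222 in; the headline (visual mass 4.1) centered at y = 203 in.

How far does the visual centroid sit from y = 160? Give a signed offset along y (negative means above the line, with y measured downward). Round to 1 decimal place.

≈ 183.0 in

Σw = 3.4 + 7.7 + 1.7 + 6.6 + 4.1 = 23.5.
y: (3.4·397 + 7.7·460 + 1.7·512 + 6.6·222 + 4.1·203) / 23.5 = 8059.7 / 23.5 ≈ 342.97
Against y = 160, that's 342.97 − 160 = 182.97.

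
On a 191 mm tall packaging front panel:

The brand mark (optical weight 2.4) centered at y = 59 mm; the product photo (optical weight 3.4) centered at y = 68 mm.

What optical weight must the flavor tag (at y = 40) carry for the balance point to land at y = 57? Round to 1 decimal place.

w ≈ 2.5

Known weights sum to 2.4 + 3.4 = 5.8; their moment is 2.4·59 + 3.4·68 = 372.8.
Balance at y = 57 requires (372.8 + w·40) / (5.8 + w) = 57.
Solving: w = (57·5.8 − 372.8) / (40 − 57) = -42.2 / -17 ≈ 2.48.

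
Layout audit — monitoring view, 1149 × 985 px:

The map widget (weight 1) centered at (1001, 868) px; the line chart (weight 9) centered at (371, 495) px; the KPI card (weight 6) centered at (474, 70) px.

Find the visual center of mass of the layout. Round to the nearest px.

Total weight = 1 + 9 + 6 = 16.
x: (1·1001 + 9·371 + 6·474) / 16 = 7184 / 16 ≈ 449.00
y: (1·868 + 9·495 + 6·70) / 16 = 5743 / 16 ≈ 358.94

(449, 359)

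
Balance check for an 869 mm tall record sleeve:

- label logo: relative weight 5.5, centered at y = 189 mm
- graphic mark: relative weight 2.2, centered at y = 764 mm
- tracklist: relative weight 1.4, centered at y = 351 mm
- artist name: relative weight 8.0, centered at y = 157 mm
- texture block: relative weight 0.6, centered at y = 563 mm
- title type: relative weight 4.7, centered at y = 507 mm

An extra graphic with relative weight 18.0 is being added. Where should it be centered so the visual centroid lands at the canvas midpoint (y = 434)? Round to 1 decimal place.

With the extra graphic, Σw becomes 5.5 + 2.2 + 1.4 + 8.0 + 0.6 + 4.7 + 18.0 = 40.4.
y: need Σw·y = 40.4·434 = 17533.6. Existing = 5.5·189 + 2.2·764 + 1.4·351 + 8.0·157 + 0.6·563 + 4.7·507 = 7188.4. Remainder 10345.2 / 18.0 ≈ 574.73.

y ≈ 574.7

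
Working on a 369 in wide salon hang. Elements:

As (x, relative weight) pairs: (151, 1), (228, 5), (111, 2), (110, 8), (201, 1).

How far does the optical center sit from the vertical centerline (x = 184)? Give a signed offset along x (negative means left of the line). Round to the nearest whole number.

≈ -31 in

Total weight = 1 + 5 + 2 + 8 + 1 = 17.
Σw·x = 1·151 + 5·228 + 2·111 + 8·110 + 1·201 = 2594, so x̄ = 2594/17 ≈ 152.59.
Against x = 184, that's 152.59 − 184 = -31.41.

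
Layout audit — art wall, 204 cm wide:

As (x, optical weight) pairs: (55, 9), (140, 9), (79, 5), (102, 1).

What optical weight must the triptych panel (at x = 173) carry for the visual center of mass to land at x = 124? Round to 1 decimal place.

w ≈ 14.8

Fixed elements: Σw = 9 + 9 + 5 + 1 = 24, Σw·x = 9·55 + 9·140 + 5·79 + 1·102 = 2252.
Balance at x = 124 requires (2252 + w·173) / (24 + w) = 124.
Solving: w = (124·24 − 2252) / (173 − 124) = 724 / 49 ≈ 14.78.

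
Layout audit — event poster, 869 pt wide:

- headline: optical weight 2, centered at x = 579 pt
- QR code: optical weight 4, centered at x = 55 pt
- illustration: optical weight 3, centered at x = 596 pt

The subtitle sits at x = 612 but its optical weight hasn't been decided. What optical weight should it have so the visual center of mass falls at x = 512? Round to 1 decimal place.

Fixed elements: Σw = 2 + 4 + 3 = 9, Σw·x = 2·579 + 4·55 + 3·596 = 3166.
Balance at x = 512 requires (3166 + w·612) / (9 + w) = 512.
Rearranging, w·(612 − 512) = 512·9 − 3166 = 1442, so w ≈ 1442/100 = 14.42.

w ≈ 14.4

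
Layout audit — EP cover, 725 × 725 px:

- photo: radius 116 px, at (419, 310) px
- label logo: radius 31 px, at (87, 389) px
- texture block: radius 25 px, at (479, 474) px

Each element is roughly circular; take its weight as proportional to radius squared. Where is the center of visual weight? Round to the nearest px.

r² weights: photo 116² = 13456, label logo 31² = 961, texture block 25² = 625. Total = 15042.
Σw·x = 13456·419 + 961·87 + 625·479 = 6021046, so x̄ = 6021046/15042 ≈ 400.28.
Σw·y = 13456·310 + 961·389 + 625·474 = 4841439, so ȳ = 4841439/15042 ≈ 321.86.

(400, 322)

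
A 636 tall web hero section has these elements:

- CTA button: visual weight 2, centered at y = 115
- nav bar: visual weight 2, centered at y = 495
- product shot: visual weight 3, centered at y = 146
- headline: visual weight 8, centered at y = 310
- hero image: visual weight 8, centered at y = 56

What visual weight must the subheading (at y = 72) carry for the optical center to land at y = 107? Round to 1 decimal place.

w ≈ 60.7

Known weights sum to 2 + 2 + 3 + 8 + 8 = 23; their moment is 2·115 + 2·495 + 3·146 + 8·310 + 8·56 = 4586.
For the centroid to hit 107: (4586 + w·72) / (23 + w) = 107.
Rearranging, w·(72 − 107) = 107·23 − 4586 = -2125, so w ≈ -2125/-35 = 60.71.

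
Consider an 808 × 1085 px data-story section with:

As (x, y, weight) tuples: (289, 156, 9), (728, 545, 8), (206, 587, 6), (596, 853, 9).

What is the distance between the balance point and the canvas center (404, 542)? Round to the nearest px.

≈ 67 px

Total weight = 9 + 8 + 6 + 9 = 32.
Σw·x = 9·289 + 8·728 + 6·206 + 9·596 = 15025, so x̄ = 15025/32 ≈ 469.53.
Σw·y = 9·156 + 8·545 + 6·587 + 9·853 = 16963, so ȳ = 16963/32 ≈ 530.09.
From (404, 542): dx = 65.53, dy = -11.91, so the distance is √(dx²+dy²) ≈ 66.60.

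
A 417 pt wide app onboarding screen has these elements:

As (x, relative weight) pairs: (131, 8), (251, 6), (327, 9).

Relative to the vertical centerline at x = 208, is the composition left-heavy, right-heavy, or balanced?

Σw = 8 + 6 + 9 = 23.
Σw·x = 8·131 + 6·251 + 9·327 = 5497, so x̄ = 5497/23 ≈ 239.00.
Since 239.0 is right of 208, the composition reads right-heavy.

right-heavy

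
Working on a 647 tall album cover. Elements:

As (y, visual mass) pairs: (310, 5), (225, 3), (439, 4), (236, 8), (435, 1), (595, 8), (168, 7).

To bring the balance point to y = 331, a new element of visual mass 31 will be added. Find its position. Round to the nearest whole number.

y ≈ 321

After adding the new element, total weight = 5 + 3 + 4 + 8 + 1 + 8 + 7 + 31 = 67.
y: need Σw·y = 67·331 = 22177. Existing = 5·310 + 3·225 + 4·439 + 8·236 + 1·435 + 8·595 + 7·168 = 12240. Remainder 9937 / 31 ≈ 320.55.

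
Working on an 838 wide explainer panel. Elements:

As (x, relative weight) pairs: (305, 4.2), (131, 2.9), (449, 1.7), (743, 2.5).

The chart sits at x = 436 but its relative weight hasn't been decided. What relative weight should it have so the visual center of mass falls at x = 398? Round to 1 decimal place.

Fixed elements: Σw = 4.2 + 2.9 + 1.7 + 2.5 = 11.3, Σw·x = 4.2·305 + 2.9·131 + 1.7·449 + 2.5·743 = 4281.7.
Balance at x = 398 requires (4281.7 + w·436) / (11.3 + w) = 398.
Solving: w = (398·11.3 − 4281.7) / (436 − 398) = 215.7 / 38 ≈ 5.68.

w ≈ 5.7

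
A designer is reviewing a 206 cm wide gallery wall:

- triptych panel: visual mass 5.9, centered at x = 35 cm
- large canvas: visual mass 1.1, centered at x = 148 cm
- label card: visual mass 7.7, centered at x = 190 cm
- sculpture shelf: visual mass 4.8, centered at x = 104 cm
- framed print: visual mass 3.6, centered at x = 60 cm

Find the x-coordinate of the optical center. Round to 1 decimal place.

Σw = 5.9 + 1.1 + 7.7 + 4.8 + 3.6 = 23.1.
x-moment: 5.9·35 + 1.1·148 + 7.7·190 + 4.8·104 + 3.6·60 = 2547.5; centroid 2547.5/23.1 ≈ 110.28.

x ≈ 110.3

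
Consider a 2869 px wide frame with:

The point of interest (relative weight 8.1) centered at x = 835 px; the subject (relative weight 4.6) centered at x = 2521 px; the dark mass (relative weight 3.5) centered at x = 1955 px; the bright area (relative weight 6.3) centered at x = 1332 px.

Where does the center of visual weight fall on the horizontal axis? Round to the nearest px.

Σw = 8.1 + 4.6 + 3.5 + 6.3 = 22.5.
x-moment: 8.1·835 + 4.6·2521 + 3.5·1955 + 6.3·1332 = 33594.2; centroid 33594.2/22.5 ≈ 1493.08.

x ≈ 1493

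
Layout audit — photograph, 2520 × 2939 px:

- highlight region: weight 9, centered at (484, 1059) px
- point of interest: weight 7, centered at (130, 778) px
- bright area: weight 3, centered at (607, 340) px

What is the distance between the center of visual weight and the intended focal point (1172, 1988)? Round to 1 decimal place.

Σw = 9 + 7 + 3 = 19.
x-moment: 9·484 + 7·130 + 3·607 = 7087; centroid 7087/19 ≈ 373.00.
y-moment: 9·1059 + 7·778 + 3·340 = 15997; centroid 15997/19 ≈ 841.95.
Offset from (1172, 1988): Δx ≈ -799.00, Δy ≈ -1146.05; distance = √(Δx² + Δy²) ≈ 1397.08.

≈ 1397.1 px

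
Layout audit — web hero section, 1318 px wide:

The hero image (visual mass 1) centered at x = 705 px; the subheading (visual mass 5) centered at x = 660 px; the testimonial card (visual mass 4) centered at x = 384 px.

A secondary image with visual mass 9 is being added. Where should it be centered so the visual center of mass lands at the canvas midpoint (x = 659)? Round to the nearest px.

After adding the secondary image, total weight = 1 + 5 + 4 + 9 = 19.
x: need Σw·x = 19·659 = 12521. Existing = 1·705 + 5·660 + 4·384 = 5541. Remainder 6980 / 9 ≈ 775.56.

x ≈ 776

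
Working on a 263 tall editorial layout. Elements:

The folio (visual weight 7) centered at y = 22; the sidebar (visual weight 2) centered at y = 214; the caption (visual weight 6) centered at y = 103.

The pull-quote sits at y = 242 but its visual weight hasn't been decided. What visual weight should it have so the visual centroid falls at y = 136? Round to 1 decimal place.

Existing Σw = 15 (7 + 2 + 6); existing moment 7·22 + 2·214 + 6·103 = 1200.
Set Σw·y/Σw = 136: (1200 + 242w) = 136·(15 + w).
So w = (136·15 − 1200)/(242 − 136) = 840/106 ≈ 7.92.

w ≈ 7.9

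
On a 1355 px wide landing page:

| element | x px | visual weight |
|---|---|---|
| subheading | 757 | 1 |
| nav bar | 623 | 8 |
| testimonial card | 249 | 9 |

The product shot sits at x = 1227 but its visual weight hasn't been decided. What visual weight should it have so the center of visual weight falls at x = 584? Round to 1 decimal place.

w ≈ 3.9

Known weights sum to 1 + 8 + 9 = 18; their moment is 1·757 + 8·623 + 9·249 = 7982.
For the centroid to hit 584: (7982 + w·1227) / (18 + w) = 584.
So w = (584·18 − 7982)/(1227 − 584) = 2530/643 ≈ 3.93.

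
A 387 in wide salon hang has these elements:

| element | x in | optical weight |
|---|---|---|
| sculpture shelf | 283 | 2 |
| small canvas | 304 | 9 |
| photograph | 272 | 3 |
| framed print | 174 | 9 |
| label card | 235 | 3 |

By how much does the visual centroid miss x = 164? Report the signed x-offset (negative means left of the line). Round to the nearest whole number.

Σw = 2 + 9 + 3 + 9 + 3 = 26.
x-moment: 2·283 + 9·304 + 3·272 + 9·174 + 3·235 = 6389; centroid 6389/26 ≈ 245.73.
Offset from x = 164: 245.73 − 164 ≈ 81.73.

≈ 82 in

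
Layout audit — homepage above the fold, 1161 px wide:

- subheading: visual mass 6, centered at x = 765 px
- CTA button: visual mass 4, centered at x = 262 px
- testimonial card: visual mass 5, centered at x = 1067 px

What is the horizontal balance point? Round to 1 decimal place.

x ≈ 731.5

Weights sum to 6 + 4 + 5 = 15.
Σw·x = 6·765 + 4·262 + 5·1067 = 10973, so x̄ = 10973/15 ≈ 731.53.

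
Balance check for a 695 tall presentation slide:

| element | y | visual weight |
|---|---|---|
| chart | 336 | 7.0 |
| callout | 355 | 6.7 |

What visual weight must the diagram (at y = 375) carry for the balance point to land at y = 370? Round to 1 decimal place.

Existing Σw = 13.7 (7.0 + 6.7); existing moment 7.0·336 + 6.7·355 = 4730.5.
Set Σw·y/Σw = 370: (4730.5 + 375w) = 370·(13.7 + w).
Solving: w = (370·13.7 − 4730.5) / (375 − 370) = 338.5 / 5 ≈ 67.70.

w ≈ 67.7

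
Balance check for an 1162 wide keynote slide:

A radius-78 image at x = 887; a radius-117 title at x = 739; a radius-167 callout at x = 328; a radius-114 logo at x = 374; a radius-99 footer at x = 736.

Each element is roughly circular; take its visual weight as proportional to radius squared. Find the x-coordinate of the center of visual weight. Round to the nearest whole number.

r² weights: image 78² = 6084, title 117² = 13689, callout 167² = 27889, logo 114² = 12996, footer 99² = 9801. Total = 70459.
x-moment: 6084·887 + 13689·739 + 27889·328 + 12996·374 + 9801·736 = 36734311; centroid 36734311/70459 ≈ 521.36.

x ≈ 521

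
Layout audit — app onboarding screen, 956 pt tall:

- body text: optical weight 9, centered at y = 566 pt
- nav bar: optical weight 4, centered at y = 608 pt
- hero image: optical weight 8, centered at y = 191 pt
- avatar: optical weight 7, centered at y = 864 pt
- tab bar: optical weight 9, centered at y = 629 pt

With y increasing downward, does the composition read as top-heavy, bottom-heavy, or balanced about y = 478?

Weights sum to 9 + 4 + 8 + 7 + 9 = 37.
y: (9·566 + 4·608 + 8·191 + 7·864 + 9·629) / 37 = 20763 / 37 ≈ 561.16
561.2 vs midline 478 → bottom-heavy.

bottom-heavy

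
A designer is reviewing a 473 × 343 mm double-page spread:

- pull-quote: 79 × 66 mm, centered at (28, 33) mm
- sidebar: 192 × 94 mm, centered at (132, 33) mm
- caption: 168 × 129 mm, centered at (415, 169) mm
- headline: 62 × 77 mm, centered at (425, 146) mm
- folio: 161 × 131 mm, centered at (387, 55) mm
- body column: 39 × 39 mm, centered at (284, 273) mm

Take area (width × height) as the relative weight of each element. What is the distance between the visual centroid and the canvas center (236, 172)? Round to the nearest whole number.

Areas → weights: pull-quote 79·66 = 5214, sidebar 192·94 = 18048, caption 168·129 = 21672, headline 62·77 = 4774, folio 161·131 = 21091, body column 39·39 = 1521; Σw = 72320.
Σw·x = 5214·28 + 18048·132 + 21672·415 + 4774·425 + 21091·387 + 1521·284 = 22145339, so x̄ = 22145339/72320 ≈ 306.21.
Σw·y = 5214·33 + 18048·33 + 21672·169 + 4774·146 + 21091·55 + 1521·273 = 6702456, so ȳ = 6702456/72320 ≈ 92.68.
Relative to (236, 172): Δ = (70.21, -79.32); |Δ| = √(70.21² + -79.32²) ≈ 105.93.

≈ 106 mm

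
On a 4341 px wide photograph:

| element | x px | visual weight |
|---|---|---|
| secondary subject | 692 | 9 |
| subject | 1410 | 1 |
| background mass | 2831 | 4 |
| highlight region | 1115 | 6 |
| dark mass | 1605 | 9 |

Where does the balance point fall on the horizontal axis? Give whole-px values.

x ≈ 1383

Total weight = 9 + 1 + 4 + 6 + 9 = 29.
x-moment: 9·692 + 1·1410 + 4·2831 + 6·1115 + 9·1605 = 40097; centroid 40097/29 ≈ 1382.66.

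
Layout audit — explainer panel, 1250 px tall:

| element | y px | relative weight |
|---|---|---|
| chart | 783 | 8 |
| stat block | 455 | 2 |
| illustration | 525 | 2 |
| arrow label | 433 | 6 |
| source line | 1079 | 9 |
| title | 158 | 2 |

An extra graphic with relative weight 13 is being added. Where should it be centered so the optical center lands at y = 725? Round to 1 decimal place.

New total weight: (8 + 2 + 2 + 6 + 9 + 2) + 13 = 42.
y: need Σw·y = 42·725 = 30450. Existing = 8·783 + 2·455 + 2·525 + 6·433 + 9·1079 + 2·158 = 20849. Remainder 9601 / 13 ≈ 738.54.

y ≈ 738.5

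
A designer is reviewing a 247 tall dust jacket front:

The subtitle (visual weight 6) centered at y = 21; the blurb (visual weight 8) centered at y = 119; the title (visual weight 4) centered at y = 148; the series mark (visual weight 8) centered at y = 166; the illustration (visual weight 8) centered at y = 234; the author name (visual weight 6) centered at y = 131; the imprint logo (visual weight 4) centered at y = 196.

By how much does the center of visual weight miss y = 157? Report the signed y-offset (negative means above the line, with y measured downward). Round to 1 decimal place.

Weights sum to 6 + 8 + 4 + 8 + 8 + 6 + 4 = 44.
Σw·y = 6·21 + 8·119 + 4·148 + 8·166 + 8·234 + 6·131 + 4·196 = 6440, so ȳ = 6440/44 ≈ 146.36.
Against y = 157, that's 146.36 − 157 = -10.64.

≈ -10.6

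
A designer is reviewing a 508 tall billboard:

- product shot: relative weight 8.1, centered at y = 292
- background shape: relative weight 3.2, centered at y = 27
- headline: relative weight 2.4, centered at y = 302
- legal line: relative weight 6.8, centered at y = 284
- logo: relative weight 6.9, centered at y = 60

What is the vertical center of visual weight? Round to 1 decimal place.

Σw = 8.1 + 3.2 + 2.4 + 6.8 + 6.9 = 27.4.
Σw·y = 8.1·292 + 3.2·27 + 2.4·302 + 6.8·284 + 6.9·60 = 5521.6, so ȳ = 5521.6/27.4 ≈ 201.52.

y ≈ 201.5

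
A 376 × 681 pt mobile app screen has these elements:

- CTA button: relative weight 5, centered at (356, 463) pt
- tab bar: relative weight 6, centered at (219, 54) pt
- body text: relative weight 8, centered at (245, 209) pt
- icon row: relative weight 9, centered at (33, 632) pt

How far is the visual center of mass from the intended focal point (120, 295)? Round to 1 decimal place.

Weights sum to 5 + 6 + 8 + 9 = 28.
x: (5·356 + 6·219 + 8·245 + 9·33) / 28 = 5351 / 28 ≈ 191.11
y: (5·463 + 6·54 + 8·209 + 9·632) / 28 = 9999 / 28 ≈ 357.11
From (120, 295): dx = 71.11, dy = 62.11, so the distance is √(dx²+dy²) ≈ 94.41.

≈ 94.4 pt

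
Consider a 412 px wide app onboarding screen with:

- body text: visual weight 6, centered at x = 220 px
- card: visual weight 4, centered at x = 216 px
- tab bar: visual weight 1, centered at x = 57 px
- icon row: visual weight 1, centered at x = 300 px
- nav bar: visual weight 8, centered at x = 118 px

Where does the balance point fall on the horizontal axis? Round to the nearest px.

Weights sum to 6 + 4 + 1 + 1 + 8 = 20.
x-moment: 6·220 + 4·216 + 1·57 + 1·300 + 8·118 = 3485; centroid 3485/20 ≈ 174.25.

x ≈ 174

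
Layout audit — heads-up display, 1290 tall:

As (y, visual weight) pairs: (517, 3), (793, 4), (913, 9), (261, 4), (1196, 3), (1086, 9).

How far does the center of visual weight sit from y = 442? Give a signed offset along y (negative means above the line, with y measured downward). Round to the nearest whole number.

≈ 413

Weights sum to 3 + 4 + 9 + 4 + 3 + 9 = 32.
y-moment: 3·517 + 4·793 + 9·913 + 4·261 + 3·1196 + 9·1086 = 27346; centroid 27346/32 ≈ 854.56.
Offset from y = 442: 854.56 − 442 ≈ 412.56.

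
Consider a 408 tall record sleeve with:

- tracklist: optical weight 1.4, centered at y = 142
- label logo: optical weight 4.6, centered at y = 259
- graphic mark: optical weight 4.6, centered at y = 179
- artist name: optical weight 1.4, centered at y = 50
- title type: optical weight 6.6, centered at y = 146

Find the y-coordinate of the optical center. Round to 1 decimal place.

y ≈ 174.6

Σw = 1.4 + 4.6 + 4.6 + 1.4 + 6.6 = 18.6.
y: (1.4·142 + 4.6·259 + 4.6·179 + 1.4·50 + 6.6·146) / 18.6 = 3247.2 / 18.6 ≈ 174.58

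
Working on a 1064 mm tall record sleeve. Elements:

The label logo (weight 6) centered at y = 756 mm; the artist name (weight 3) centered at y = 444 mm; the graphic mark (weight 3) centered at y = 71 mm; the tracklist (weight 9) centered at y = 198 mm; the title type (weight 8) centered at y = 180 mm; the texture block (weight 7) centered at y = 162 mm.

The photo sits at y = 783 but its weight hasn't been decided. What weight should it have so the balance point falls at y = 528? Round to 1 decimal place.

Fixed elements: Σw = 6 + 3 + 3 + 9 + 8 + 7 = 36, Σw·y = 6·756 + 3·444 + 3·71 + 9·198 + 8·180 + 7·162 = 10437.
Balance at y = 528 requires (10437 + w·783) / (36 + w) = 528.
So w = (528·36 − 10437)/(783 − 528) = 8571/255 ≈ 33.61.

w ≈ 33.6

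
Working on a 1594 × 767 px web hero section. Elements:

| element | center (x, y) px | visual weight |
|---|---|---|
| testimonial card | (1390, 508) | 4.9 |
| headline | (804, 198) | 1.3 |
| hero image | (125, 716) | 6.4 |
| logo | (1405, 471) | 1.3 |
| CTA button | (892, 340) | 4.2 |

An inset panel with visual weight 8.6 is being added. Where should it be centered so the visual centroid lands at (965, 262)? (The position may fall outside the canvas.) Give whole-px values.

New total weight: (4.9 + 1.3 + 6.4 + 1.3 + 4.2) + 8.6 = 26.7.
x: target moment 26.7×965 = 25765.5; current 4.9·1390 + 1.3·804 + 6.4·125 + 1.3·1405 + 4.2·892 = 14229.1; the inset panel supplies 11536.4, so x = 11536.4/8.6 ≈ 1341.44.
y: target moment 26.7×262 = 6995.4; current 4.9·508 + 1.3·198 + 6.4·716 + 1.3·471 + 4.2·340 = 9369.3; the inset panel supplies -2373.9, so y = -2373.9/8.6 ≈ -276.03.

(1341, -276)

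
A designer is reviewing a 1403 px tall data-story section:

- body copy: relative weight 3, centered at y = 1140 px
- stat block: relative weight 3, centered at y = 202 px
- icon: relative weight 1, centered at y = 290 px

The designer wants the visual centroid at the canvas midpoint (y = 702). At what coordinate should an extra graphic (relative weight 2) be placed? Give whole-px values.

y ≈ 1001

After adding the extra graphic, total weight = 3 + 3 + 1 + 2 = 9.
Along y: (4316 + 2·y) / 9 = 702 (existing moment 3·1140 + 3·202 + 1·290 = 4316) ⇒ y = (6318 − 4316) / 2 ≈ 1001.00.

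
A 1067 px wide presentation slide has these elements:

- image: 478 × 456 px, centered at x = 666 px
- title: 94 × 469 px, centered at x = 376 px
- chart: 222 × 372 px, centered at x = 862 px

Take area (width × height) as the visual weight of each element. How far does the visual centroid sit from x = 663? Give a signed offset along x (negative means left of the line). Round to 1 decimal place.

≈ 12.9 px

Taking area as weight: image 478·456 = 217968, title 94·469 = 44086, chart 222·372 = 82584. Sum 344638.
x: (217968·666 + 44086·376 + 82584·862) / 344638 = 232930432 / 344638 ≈ 675.87
Difference: 675.87 − 663 ≈ 12.87.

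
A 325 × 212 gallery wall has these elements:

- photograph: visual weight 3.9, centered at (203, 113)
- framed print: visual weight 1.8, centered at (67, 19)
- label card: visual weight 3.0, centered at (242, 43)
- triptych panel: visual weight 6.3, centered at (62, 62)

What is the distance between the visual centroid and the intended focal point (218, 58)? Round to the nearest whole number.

≈ 83

Σw = 3.9 + 1.8 + 3.0 + 6.3 = 15.0.
x-moment: 3.9·203 + 1.8·67 + 3.0·242 + 6.3·62 = 2028.9; centroid 2028.9/15.0 ≈ 135.26.
y-moment: 3.9·113 + 1.8·19 + 3.0·43 + 6.3·62 = 994.5; centroid 994.5/15.0 ≈ 66.30.
From (218, 58): dx = -82.74, dy = 8.30, so the distance is √(dx²+dy²) ≈ 83.16.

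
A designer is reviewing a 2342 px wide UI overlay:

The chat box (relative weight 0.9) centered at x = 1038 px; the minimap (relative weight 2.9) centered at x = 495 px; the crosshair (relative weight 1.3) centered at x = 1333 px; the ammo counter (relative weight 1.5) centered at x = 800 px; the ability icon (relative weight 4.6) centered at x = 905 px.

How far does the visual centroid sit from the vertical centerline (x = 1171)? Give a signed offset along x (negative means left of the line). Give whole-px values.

Σw = 0.9 + 2.9 + 1.3 + 1.5 + 4.6 = 11.2.
Σw·x = 0.9·1038 + 2.9·495 + 1.3·1333 + 1.5·800 + 4.6·905 = 9465.6, so x̄ = 9465.6/11.2 ≈ 845.14.
Against x = 1171, that's 845.14 − 1171 = -325.86.

≈ -326 px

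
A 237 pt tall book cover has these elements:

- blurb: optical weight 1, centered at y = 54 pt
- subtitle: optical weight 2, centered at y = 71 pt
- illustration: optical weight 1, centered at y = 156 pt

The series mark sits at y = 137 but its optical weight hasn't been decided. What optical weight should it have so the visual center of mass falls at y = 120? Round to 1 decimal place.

Fixed elements: Σw = 1 + 2 + 1 = 4, Σw·y = 1·54 + 2·71 + 1·156 = 352.
Balance at y = 120 requires (352 + w·137) / (4 + w) = 120.
Solving: w = (120·4 − 352) / (137 − 120) = 128 / 17 ≈ 7.53.

w ≈ 7.5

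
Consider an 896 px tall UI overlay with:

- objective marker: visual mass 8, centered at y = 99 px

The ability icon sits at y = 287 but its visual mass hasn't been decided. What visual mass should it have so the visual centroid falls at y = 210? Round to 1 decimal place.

w ≈ 11.5

Known: weight 8 with moment 8·99 = 792.
Set Σw·y/Σw = 210: (792 + 287w) = 210·(8 + w).
Rearranging, w·(287 − 210) = 210·8 − 792 = 888, so w ≈ 888/77 = 11.53.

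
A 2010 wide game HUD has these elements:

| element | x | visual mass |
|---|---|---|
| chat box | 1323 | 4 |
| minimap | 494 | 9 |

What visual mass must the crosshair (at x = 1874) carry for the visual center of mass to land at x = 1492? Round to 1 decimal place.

Existing Σw = 13 (4 + 9); existing moment 4·1323 + 9·494 = 9738.
Balance at x = 1492 requires (9738 + w·1874) / (13 + w) = 1492.
So w = (1492·13 − 9738)/(1874 − 1492) = 9658/382 ≈ 25.28.

w ≈ 25.3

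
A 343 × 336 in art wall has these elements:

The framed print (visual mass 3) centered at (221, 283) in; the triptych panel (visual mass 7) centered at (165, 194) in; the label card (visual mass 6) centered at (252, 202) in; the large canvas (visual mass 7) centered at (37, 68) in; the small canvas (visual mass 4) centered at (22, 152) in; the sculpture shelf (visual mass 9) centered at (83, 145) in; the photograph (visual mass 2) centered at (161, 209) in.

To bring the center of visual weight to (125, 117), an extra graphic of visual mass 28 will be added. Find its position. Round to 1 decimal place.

(125.1, 53.4)

With the extra graphic, Σw becomes 3 + 7 + 6 + 7 + 4 + 9 + 2 + 28 = 66.
x: target moment 66×125 = 8250; current 3·221 + 7·165 + 6·252 + 7·37 + 4·22 + 9·83 + 2·161 = 4746; the extra graphic supplies 3504, so x = 3504/28 ≈ 125.14.
y: target moment 66×117 = 7722; current 3·283 + 7·194 + 6·202 + 7·68 + 4·152 + 9·145 + 2·209 = 6226; the extra graphic supplies 1496, so y = 1496/28 ≈ 53.43.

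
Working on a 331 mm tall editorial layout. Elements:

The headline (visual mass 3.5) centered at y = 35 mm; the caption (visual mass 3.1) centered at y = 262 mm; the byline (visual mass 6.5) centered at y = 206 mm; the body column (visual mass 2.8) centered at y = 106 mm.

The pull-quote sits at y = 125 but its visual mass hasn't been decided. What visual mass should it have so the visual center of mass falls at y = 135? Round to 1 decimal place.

w ≈ 42.4

Existing Σw = 15.9 (3.5 + 3.1 + 6.5 + 2.8); existing moment 3.5·35 + 3.1·262 + 6.5·206 + 2.8·106 = 2570.5.
Set Σw·y/Σw = 135: (2570.5 + 125w) = 135·(15.9 + w).
Rearranging, w·(125 − 135) = 135·15.9 − 2570.5 = -424.0, so w ≈ -424.0/-10 = 42.40.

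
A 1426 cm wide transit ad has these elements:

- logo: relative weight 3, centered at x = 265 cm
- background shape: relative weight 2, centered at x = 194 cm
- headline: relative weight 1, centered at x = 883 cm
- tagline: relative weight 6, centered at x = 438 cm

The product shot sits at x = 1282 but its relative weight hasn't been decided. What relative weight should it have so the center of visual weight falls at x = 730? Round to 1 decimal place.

w ≈ 7.4

Existing Σw = 12 (3 + 2 + 1 + 6); existing moment 3·265 + 2·194 + 1·883 + 6·438 = 4694.
Balance at x = 730 requires (4694 + w·1282) / (12 + w) = 730.
Solving: w = (730·12 − 4694) / (1282 − 730) = 4066 / 552 ≈ 7.37.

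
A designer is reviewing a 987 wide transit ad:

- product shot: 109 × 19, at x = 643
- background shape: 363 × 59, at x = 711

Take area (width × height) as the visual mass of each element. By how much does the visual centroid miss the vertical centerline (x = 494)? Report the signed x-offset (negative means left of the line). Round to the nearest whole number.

≈ 211

Taking area as weight: product shot 109·19 = 2071, background shape 363·59 = 21417. Sum 23488.
Σw·x = 2071·643 + 21417·711 = 16559140, so x̄ = 16559140/23488 ≈ 705.00.
Against x = 494, that's 705.00 − 494 = 211.00.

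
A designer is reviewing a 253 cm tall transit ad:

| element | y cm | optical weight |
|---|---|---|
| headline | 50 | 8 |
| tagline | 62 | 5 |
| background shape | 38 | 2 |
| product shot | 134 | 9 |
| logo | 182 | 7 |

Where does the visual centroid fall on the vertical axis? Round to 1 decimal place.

Weights sum to 8 + 5 + 2 + 9 + 7 = 31.
y-moment: 8·50 + 5·62 + 2·38 + 9·134 + 7·182 = 3266; centroid 3266/31 ≈ 105.35.

y ≈ 105.4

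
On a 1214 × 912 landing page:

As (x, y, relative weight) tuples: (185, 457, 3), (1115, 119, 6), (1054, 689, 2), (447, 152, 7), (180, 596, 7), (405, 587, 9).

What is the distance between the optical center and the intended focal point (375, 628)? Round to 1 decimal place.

≈ 256.1

Σw = 3 + 6 + 2 + 7 + 7 + 9 = 34.
x-moment: 3·185 + 6·1115 + 2·1054 + 7·447 + 7·180 + 9·405 = 17387; centroid 17387/34 ≈ 511.38.
y-moment: 3·457 + 6·119 + 2·689 + 7·152 + 7·596 + 9·587 = 13982; centroid 13982/34 ≈ 411.24.
From (375, 628): dx = 136.38, dy = -216.76, so the distance is √(dx²+dy²) ≈ 256.10.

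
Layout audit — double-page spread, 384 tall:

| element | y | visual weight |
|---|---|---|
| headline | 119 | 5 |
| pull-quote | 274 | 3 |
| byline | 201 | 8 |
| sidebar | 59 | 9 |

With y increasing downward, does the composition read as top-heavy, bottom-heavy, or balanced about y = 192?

top-heavy

Σw = 5 + 3 + 8 + 9 = 25.
y-moment: 5·119 + 3·274 + 8·201 + 9·59 = 3556; centroid 3556/25 ≈ 142.24.
Since 142.2 is above (smaller y than) 192, the composition reads top-heavy.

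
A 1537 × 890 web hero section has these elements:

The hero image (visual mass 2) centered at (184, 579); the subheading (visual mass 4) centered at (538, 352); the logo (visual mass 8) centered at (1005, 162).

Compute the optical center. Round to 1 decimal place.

(754.3, 275.9)

Total weight = 2 + 4 + 8 = 14.
Σw·x = 2·184 + 4·538 + 8·1005 = 10560, so x̄ = 10560/14 ≈ 754.29.
Σw·y = 2·579 + 4·352 + 8·162 = 3862, so ȳ = 3862/14 ≈ 275.86.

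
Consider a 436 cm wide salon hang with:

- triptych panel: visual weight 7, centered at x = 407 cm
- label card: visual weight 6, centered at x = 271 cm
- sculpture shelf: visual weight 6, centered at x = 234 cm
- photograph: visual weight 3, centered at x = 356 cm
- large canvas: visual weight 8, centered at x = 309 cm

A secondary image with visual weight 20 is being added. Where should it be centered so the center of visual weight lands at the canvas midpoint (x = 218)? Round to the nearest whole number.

New total weight: (7 + 6 + 6 + 3 + 8) + 20 = 50.
Along x: (9419 + 20·x) / 50 = 218 (existing moment 7·407 + 6·271 + 6·234 + 3·356 + 8·309 = 9419) ⇒ x = (10900 − 9419) / 20 ≈ 74.05.

x ≈ 74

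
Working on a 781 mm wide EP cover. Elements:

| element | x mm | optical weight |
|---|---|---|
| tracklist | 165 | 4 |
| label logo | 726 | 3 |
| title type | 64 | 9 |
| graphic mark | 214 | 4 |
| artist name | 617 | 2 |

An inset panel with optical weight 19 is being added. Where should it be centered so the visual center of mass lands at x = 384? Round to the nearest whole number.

x ≈ 539

New total weight: (4 + 3 + 9 + 4 + 2) + 19 = 41.
x: need Σw·x = 41·384 = 15744. Existing = 4·165 + 3·726 + 9·64 + 4·214 + 2·617 = 5504. Remainder 10240 / 19 ≈ 538.95.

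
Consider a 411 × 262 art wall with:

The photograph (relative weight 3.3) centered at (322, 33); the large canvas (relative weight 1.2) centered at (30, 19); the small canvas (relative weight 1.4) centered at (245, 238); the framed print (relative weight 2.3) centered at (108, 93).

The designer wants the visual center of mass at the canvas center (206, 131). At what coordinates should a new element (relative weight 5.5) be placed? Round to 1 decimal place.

With the new element, Σw becomes 3.3 + 1.2 + 1.4 + 2.3 + 5.5 = 13.7.
x: target moment 13.7×206 = 2822.2; current 3.3·322 + 1.2·30 + 1.4·245 + 2.3·108 = 1690.0; the new element supplies 1132.2, so x = 1132.2/5.5 ≈ 205.85.
y: target moment 13.7×131 = 1794.7; current 3.3·33 + 1.2·19 + 1.4·238 + 2.3·93 = 678.8; the new element supplies 1115.9, so y = 1115.9/5.5 ≈ 202.89.

(205.9, 202.9)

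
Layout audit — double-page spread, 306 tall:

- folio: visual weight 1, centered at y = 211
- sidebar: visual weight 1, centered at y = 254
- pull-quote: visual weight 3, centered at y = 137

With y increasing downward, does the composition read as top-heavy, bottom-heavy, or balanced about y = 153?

bottom-heavy

Total weight = 1 + 1 + 3 = 5.
y: (1·211 + 1·254 + 3·137) / 5 = 876 / 5 ≈ 175.20
Since 175.2 is below (larger y than) 153, the composition reads bottom-heavy.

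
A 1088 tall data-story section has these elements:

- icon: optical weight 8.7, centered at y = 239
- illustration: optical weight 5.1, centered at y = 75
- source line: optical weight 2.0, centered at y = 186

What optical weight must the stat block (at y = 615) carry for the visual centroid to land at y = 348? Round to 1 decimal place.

w ≈ 10.0

Fixed elements: Σw = 8.7 + 5.1 + 2.0 = 15.8, Σw·y = 8.7·239 + 5.1·75 + 2.0·186 = 2833.8.
Balance at y = 348 requires (2833.8 + w·615) / (15.8 + w) = 348.
So w = (348·15.8 − 2833.8)/(615 − 348) = 2664.6/267 ≈ 9.98.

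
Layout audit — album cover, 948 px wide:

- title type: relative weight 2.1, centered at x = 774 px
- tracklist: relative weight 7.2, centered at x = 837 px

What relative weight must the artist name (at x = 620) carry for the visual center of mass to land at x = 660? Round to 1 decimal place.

w ≈ 37.8

Fixed elements: Σw = 2.1 + 7.2 = 9.3, Σw·x = 2.1·774 + 7.2·837 = 7651.8.
For the centroid to hit 660: (7651.8 + w·620) / (9.3 + w) = 660.
Solving: w = (660·9.3 − 7651.8) / (620 − 660) = -1513.8 / -40 ≈ 37.85.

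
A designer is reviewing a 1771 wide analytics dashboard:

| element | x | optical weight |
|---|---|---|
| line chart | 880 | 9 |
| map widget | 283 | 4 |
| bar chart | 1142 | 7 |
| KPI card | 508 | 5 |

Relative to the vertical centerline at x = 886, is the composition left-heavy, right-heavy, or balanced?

Weights sum to 9 + 4 + 7 + 5 = 25.
x-moment: 9·880 + 4·283 + 7·1142 + 5·508 = 19586; centroid 19586/25 ≈ 783.44.
783.4 lies left of the midline 886, so the layout is left-heavy.

left-heavy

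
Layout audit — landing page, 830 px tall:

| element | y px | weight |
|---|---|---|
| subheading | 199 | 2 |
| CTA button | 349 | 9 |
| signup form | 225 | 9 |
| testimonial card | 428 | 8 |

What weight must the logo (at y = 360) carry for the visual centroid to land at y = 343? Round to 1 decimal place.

Existing Σw = 28 (2 + 9 + 9 + 8); existing moment 2·199 + 9·349 + 9·225 + 8·428 = 8988.
Balance at y = 343 requires (8988 + w·360) / (28 + w) = 343.
Rearranging, w·(360 − 343) = 343·28 − 8988 = 616, so w ≈ 616/17 = 36.24.

w ≈ 36.2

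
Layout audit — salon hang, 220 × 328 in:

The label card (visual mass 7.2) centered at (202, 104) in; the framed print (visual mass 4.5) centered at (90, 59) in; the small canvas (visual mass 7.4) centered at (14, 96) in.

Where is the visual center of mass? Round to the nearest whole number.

(103, 90)

Total weight = 7.2 + 4.5 + 7.4 = 19.1.
x-moment: 7.2·202 + 4.5·90 + 7.4·14 = 1963.0; centroid 1963.0/19.1 ≈ 102.77.
y-moment: 7.2·104 + 4.5·59 + 7.4·96 = 1724.7; centroid 1724.7/19.1 ≈ 90.30.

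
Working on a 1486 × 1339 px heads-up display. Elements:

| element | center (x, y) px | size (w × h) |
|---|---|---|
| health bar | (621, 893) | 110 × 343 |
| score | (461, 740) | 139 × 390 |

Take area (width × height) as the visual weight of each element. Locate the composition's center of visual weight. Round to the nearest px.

Areas → weights: health bar 110·343 = 37730, score 139·390 = 54210; Σw = 91940.
x: (37730·621 + 54210·461) / 91940 = 48421140 / 91940 ≈ 526.66
y: (37730·893 + 54210·740) / 91940 = 73808290 / 91940 ≈ 802.79

(527, 803)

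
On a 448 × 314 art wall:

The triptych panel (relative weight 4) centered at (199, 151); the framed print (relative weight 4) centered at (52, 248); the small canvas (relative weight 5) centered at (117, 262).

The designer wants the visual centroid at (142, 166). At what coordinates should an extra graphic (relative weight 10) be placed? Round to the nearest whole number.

(168, 91)

After adding the extra graphic, total weight = 4 + 4 + 5 + 10 = 23.
x: target moment 23×142 = 3266; current 4·199 + 4·52 + 5·117 = 1589; the extra graphic supplies 1677, so x = 1677/10 ≈ 167.70.
y: target moment 23×166 = 3818; current 4·151 + 4·248 + 5·262 = 2906; the extra graphic supplies 912, so y = 912/10 ≈ 91.20.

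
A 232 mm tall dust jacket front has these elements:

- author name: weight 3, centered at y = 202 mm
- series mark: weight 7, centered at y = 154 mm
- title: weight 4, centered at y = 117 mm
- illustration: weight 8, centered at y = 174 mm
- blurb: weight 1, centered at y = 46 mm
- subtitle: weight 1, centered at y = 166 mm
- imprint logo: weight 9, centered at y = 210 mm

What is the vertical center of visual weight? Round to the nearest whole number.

Σw = 3 + 7 + 4 + 8 + 1 + 1 + 9 = 33.
Σw·y = 5646; ȳ = 5646/33 ≈ 171.09.

y ≈ 171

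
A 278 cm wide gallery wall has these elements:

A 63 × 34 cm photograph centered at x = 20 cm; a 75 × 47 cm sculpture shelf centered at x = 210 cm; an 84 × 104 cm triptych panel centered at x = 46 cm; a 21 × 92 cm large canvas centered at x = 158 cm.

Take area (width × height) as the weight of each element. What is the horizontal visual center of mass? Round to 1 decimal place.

x ≈ 91.2

Areas: photograph 63·34 = 2142, sculpture shelf 75·47 = 3525, triptych panel 84·104 = 8736, large canvas 21·92 = 1932. Total weight = 16335.
x-moment: 2142·20 + 3525·210 + 8736·46 + 1932·158 = 1490202; centroid 1490202/16335 ≈ 91.23.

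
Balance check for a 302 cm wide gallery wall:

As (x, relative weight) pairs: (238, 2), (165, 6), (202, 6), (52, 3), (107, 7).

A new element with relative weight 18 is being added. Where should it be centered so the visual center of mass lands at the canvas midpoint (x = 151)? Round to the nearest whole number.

x ≈ 153

After adding the new element, total weight = 2 + 6 + 6 + 3 + 7 + 18 = 42.
x: need Σw·x = 42·151 = 6342. Existing = 2·238 + 6·165 + 6·202 + 3·52 + 7·107 = 3583. Remainder 2759 / 18 ≈ 153.28.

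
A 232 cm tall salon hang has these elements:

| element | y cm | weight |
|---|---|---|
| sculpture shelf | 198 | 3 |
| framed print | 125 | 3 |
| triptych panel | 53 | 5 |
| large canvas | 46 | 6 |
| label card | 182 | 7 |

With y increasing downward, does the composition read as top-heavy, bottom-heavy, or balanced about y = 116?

balanced

Weights sum to 3 + 3 + 5 + 6 + 7 = 24.
Σw·y = 3·198 + 3·125 + 5·53 + 6·46 + 7·182 = 2784, so ȳ = 2784/24 ≈ 116.00.
The centroid 116.00 matches the midline at 116, so the layout is balanced.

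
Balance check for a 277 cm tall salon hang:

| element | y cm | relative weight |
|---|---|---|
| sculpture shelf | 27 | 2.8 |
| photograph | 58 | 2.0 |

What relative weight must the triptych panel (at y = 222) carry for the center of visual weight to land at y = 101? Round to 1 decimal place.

Known weights sum to 2.8 + 2.0 = 4.8; their moment is 2.8·27 + 2.0·58 = 191.6.
Balance at y = 101 requires (191.6 + w·222) / (4.8 + w) = 101.
Solving: w = (101·4.8 − 191.6) / (222 − 101) = 293.2 / 121 ≈ 2.42.

w ≈ 2.4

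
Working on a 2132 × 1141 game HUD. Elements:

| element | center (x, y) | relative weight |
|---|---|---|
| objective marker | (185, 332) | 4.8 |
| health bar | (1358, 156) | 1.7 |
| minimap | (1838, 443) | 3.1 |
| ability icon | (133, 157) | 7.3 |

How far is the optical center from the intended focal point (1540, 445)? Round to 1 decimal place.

≈ 974.2

Weights sum to 4.8 + 1.7 + 3.1 + 7.3 = 16.9.
Σw·x = 4.8·185 + 1.7·1358 + 3.1·1838 + 7.3·133 = 9865.3, so x̄ = 9865.3/16.9 ≈ 583.75.
Σw·y = 4.8·332 + 1.7·156 + 3.1·443 + 7.3·157 = 4378.2, so ȳ = 4378.2/16.9 ≈ 259.07.
Offset from (1540, 445): Δx ≈ -956.25, Δy ≈ -185.93; distance = √(Δx² + Δy²) ≈ 974.16.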